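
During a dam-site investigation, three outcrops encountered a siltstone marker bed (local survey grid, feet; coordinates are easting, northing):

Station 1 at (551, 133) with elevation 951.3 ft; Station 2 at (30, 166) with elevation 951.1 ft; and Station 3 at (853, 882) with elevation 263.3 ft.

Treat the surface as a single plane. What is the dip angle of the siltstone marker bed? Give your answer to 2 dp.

41.91°

Two edge vectors: Station 1→Station 2 = (-521, 33, -0.2), Station 1→Station 3 = (302, 749, -688).
Normal n = (Station 1→Station 2) × (Station 1→Station 3) = (-22554.2, -358508.4, -400195).
So ∂z/∂easting = −n_x/n_z = −0.05636 and ∂z/∂northing = −n_y/n_z = −0.89583.
Gradient magnitude |∇z| = √(a² + b²) = √(0.00318 + 0.80252) = 0.89761.
True dip = arctan(0.89761) = 41.91°, dipping toward N (azimuth ≈ 004°).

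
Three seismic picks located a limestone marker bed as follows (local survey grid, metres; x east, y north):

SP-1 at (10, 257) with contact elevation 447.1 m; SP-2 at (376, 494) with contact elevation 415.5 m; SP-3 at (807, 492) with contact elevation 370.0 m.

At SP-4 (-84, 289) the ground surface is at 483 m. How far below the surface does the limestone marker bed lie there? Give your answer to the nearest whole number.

25 m

Two edge vectors: SP-1→SP-2 = (366, 237, -31.6), SP-1→SP-3 = (797, 235, -77.1).
Normal n = (SP-1→SP-2) × (SP-1→SP-3) = (-10846.7, 3033.4, -102879).
So ∂z/∂x = −n_x/n_z = −0.10543 and ∂z/∂y = −n_y/n_z = 0.02949.
Intercept c from SP-1: 447.1 + 1.05 − 7.58 = 440.58.
At (-84, 289): z_contact = 8.9 + 8.5 + 440.58 = 458.0 m.
Depth below ground = 483 − 458.0 = 25 m.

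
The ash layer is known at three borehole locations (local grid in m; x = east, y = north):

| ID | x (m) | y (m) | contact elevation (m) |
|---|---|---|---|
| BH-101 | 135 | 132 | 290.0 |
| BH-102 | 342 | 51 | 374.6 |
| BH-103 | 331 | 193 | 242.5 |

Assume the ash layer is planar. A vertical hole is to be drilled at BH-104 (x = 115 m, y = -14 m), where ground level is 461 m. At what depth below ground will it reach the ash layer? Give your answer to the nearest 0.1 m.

36.6 m

Two edge vectors: BH-101→BH-102 = (207, -81, 84.6), BH-101→BH-103 = (196, 61, -47.5).
Normal n = (BH-101→BH-102) × (BH-101→BH-103) = (-1313.1, 26414.1, 28503).
So ∂z/∂x = −n_x/n_z = 0.04607 and ∂z/∂y = −n_y/n_z = −0.92671.
Intercept c from BH-101: 290 − 6.22 + 122.33 = 406.11.
At (115, -14): z_contact = 5.30 + 12.97 + 406.11 = 424.38 m.
Depth below ground = 461 − 424.38 = 36.6 m.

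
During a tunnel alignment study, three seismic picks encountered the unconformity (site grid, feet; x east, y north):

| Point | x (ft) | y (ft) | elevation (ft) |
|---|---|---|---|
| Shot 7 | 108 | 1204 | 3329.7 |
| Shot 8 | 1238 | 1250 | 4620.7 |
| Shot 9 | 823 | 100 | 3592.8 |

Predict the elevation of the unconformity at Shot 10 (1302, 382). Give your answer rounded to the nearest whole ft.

Two edge vectors: Shot 7→Shot 8 = (1130, 46, 1291), Shot 7→Shot 9 = (715, -1104, 263.1).
Normal n = (Shot 7→Shot 8) × (Shot 7→Shot 9) = (1437366.6, 625762, -1280410).
So ∂z/∂x = −n_x/n_z = 1.12258 and ∂z/∂y = −n_y/n_z = 0.48872.
Intercept c from Shot 7: 3329.7 − 121.24 − 588.42 = 2620.04.
At (1302, 382): z = 1461.6 + 186.7 + 2620.04 = 4268.3 ft.

4268 ft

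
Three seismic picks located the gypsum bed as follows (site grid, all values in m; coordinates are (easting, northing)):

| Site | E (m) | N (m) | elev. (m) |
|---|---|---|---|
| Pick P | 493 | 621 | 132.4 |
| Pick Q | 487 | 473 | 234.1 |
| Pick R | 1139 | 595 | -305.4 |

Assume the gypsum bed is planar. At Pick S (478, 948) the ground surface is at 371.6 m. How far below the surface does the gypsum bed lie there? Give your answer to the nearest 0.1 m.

444.0 m

Two edge vectors: Pick P→Pick Q = (-6, -148, 101.7), Pick P→Pick R = (646, -26, -437.8).
Normal n = (Pick P→Pick Q) × (Pick P→Pick R) = (67438.6, 63071.4, 95764).
So ∂z/∂E = −n_x/n_z = −0.704217 and ∂z/∂N = −n_y/n_z = −0.658613.
Intercept c from Pick P: 132.4 + 347.18 + 409.00 = 888.58.
At (478, 948): z_contact = −336.62 − 624.36 + 888.58 = -72.40 m.
Depth below ground = 371.6 − (-72.40) = 444.0 m.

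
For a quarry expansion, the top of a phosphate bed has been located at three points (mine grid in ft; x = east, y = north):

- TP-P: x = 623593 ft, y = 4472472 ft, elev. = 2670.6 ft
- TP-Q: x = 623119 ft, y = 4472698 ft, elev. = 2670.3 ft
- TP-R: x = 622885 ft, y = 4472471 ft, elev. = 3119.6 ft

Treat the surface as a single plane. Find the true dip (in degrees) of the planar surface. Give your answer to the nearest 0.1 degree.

55.8°

Two edge vectors: TP-P→TP-Q = (-474, 226, -0.3), TP-P→TP-R = (-708, -1, 449).
Normal n = (TP-P→TP-Q) × (TP-P→TP-R) = (101473.7, 213038.4, 160482).
So ∂z/∂x = −n_x/n_z = −0.63231 and ∂z/∂y = −n_y/n_z = −1.32749.
Gradient magnitude |∇z| = √(a² + b²) = √(0.39981 + 1.76223) = 1.47039.
True dip = arctan(1.47039) = 55.8°, dipping toward NNE (azimuth ≈ 025°).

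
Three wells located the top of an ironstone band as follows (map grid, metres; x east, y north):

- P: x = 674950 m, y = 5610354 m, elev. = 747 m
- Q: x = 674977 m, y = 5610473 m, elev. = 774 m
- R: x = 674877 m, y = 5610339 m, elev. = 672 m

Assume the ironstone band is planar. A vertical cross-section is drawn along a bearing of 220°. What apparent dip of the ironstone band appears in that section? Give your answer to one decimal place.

Two edge vectors: P→Q = (27, 119, 27), P→R = (-73, -15, -75).
Normal n = (P→Q) × (P→R) = (-8520, 54, 8282).
So ∂z/∂x = −n_x/n_z = 1.02874 and ∂z/∂y = −n_y/n_z = −0.00652.
Unit vector along 220° is (sin 220°, cos 220°) = (-0.6428, -0.7660).
Slope in that direction = a·(-0.6428) + b·(-0.7660) = −0.65626.
Apparent dip = arctan|0.65626| = 33.3° (true dip is 45.8°, so apparent ≤ true as expected).

33.3°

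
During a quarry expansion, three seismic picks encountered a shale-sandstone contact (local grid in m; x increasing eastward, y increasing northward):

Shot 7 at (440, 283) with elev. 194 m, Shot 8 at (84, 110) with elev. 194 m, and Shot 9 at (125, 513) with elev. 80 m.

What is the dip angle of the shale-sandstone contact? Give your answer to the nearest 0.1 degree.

18.3°

Let the plane be z = a·x + b·y + c.
Shot 8−Shot 7: −356a − 173b = 0;  Shot 9−Shot 7: −315a + 230b = −114.
Solving gives a = 0.14462, b = −0.29759.
Gradient magnitude |∇z| = √(a² + b²) = √(0.02091 + 0.08856) = 0.33087.
True dip = arctan(0.33087) = 18.3°, dipping toward NNW (azimuth ≈ 334°).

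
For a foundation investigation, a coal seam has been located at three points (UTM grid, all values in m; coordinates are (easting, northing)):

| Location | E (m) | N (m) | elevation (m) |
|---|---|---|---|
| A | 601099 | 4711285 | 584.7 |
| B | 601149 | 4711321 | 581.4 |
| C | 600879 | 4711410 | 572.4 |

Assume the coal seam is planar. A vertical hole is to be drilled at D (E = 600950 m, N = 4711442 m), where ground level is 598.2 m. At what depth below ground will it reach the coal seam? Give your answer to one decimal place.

28.7 m

Two edge vectors: A→B = (50, 36, -3.3), A→C = (-220, 125, -12.3).
Normal n = (A→B) × (A→C) = (-30.3, 1341, 14170).
So ∂z/∂E = −n_x/n_z = 0.002138320 and ∂z/∂N = −n_y/n_z = −0.094636556.
Intercept c from A: 584.7 − 1285.34 + 445859.79 = 445159.14.
At (600950, 4711442): z_contact = 1285.02 − 445874.65 + 445159.14 = 569.52 m.
Depth below ground = 598.2 − 569.52 = 28.7 m.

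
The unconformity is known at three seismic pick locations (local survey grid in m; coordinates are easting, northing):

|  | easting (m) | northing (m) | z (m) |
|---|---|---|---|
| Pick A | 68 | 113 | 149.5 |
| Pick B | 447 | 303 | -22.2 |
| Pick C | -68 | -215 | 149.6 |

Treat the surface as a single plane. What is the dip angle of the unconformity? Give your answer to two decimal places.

31.75°

Two edge vectors: Pick A→Pick B = (379, 190, -171.7), Pick A→Pick C = (-136, -328, 0.1).
Normal n = (Pick A→Pick B) × (Pick A→Pick C) = (-56298.6, 23313.3, -98472).
So ∂z/∂easting = −n_x/n_z = −0.57172 and ∂z/∂northing = −n_y/n_z = 0.23675.
Gradient magnitude |∇z| = √(a² + b²) = √(0.32687 + 0.05605) = 0.61880.
True dip = arctan(0.61880) = 31.75°, dipping toward ESE (azimuth ≈ 112°).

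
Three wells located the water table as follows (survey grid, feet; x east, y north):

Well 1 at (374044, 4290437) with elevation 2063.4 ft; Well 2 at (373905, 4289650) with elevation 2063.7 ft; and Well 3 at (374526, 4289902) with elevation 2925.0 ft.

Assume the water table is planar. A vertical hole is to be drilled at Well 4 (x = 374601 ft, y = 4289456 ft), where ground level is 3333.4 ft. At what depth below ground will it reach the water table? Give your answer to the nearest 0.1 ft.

178.5 ft

Let the plane be z = a·x + b·y + c.
Well 2−Well 1: −139a − 787b = 0.3;  Well 3−Well 1: 482a − 535b = 861.6.
Solving gives a = 1.494203646, b = −0.264287556.
Then c = 2063.4 − a·374044 − b·4290437 = 577074.60.
At (374601, 4289456): z_contact = 559730.18 − 1133649.84 + 577074.60 = 3154.94 ft.
Depth below ground = 3333.4 − 3154.94 = 178.5 ft.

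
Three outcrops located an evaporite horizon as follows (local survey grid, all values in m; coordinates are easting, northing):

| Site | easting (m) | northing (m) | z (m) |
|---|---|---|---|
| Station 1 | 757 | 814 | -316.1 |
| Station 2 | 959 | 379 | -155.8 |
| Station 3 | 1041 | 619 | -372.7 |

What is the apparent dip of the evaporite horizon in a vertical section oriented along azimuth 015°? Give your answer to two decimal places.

39.55°

Let the plane be z = a·easting + b·northing + c.
Station 2−Station 1: 202a − 435b = 160.3;  Station 3−Station 1: 284a − 195b = −56.6.
Solving gives a = −0.66405, b = −0.67687.
Unit vector along 015° is (sin 15°, cos 15°) = (0.2588, 0.9659).
Slope in that direction = a·(0.2588) + b·(0.9659) = −0.82567.
Apparent dip = arctan|0.82567| = 39.55° (true dip is 43.5°, so apparent ≤ true as expected).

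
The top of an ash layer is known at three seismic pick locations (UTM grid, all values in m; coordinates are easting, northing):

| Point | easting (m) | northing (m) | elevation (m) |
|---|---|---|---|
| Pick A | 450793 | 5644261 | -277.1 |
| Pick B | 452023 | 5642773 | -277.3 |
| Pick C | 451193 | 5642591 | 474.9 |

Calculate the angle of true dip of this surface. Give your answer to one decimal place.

44.9°

Two edge vectors: Pick A→Pick B = (1230, -1488, -0.2), Pick A→Pick C = (400, -1670, 752).
Normal n = (Pick A→Pick B) × (Pick A→Pick C) = (-1119310, -925040, -1458900).
So ∂z/∂easting = −n_x/n_z = −0.76723 and ∂z/∂northing = −n_y/n_z = −0.63407.
Gradient magnitude |∇z| = √(a² + b²) = √(0.58864 + 0.40204) = 0.99533.
True dip = arctan(0.99533) = 44.9°, dipping toward NE (azimuth ≈ 050°).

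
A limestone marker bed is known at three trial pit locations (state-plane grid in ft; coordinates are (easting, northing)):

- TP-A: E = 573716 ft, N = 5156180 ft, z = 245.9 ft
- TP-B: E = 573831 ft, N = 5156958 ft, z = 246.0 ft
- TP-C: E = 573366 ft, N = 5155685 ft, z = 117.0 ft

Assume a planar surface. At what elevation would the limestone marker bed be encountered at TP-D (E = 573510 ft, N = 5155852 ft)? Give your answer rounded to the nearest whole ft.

173 ft

Two edge vectors: TP-A→TP-B = (115, 778, 0.1), TP-A→TP-C = (-350, -495, -128.9).
Normal n = (TP-A→TP-B) × (TP-A→TP-C) = (-100234.7, 14788.5, 215375).
So ∂z/∂E = −n_x/n_z = 0.46539617 and ∂z/∂N = −n_y/n_z = −0.06866396.
Intercept c from TP-A: 245.9 − 267005.23 + 354043.73 = 87284.40.
At (573510, 5155852): z = 266909.4 − 354021.2 + 87284.40 = 172.6 ft.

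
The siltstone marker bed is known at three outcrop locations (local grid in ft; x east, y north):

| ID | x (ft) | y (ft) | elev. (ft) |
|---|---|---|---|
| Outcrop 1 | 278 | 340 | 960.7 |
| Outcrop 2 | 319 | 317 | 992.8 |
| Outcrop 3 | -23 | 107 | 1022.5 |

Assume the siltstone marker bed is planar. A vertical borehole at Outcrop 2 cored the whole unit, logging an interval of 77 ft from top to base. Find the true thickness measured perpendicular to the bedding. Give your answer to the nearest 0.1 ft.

59.4 ft

Two edge vectors: Outcrop 1→Outcrop 2 = (41, -23, 32.1), Outcrop 1→Outcrop 3 = (-301, -233, 61.8).
Normal n = (Outcrop 1→Outcrop 2) × (Outcrop 1→Outcrop 3) = (6057.9, -12195.9, -16476).
So ∂z/∂x = −n_x/n_z = 0.36768 and ∂z/∂y = −n_y/n_z = −0.74022.
|∇z| = √(a²+b²) = 0.82651, so dip δ = arctan(0.82651) = 39.57°.
True thickness = vertical thickness × cos δ = 77 × cos 39.57° = 59.4 ft.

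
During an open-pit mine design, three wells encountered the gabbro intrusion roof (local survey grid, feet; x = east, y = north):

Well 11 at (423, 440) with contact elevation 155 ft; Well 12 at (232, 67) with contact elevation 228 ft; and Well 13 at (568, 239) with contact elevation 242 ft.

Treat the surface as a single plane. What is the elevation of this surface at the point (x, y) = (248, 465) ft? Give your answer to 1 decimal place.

114.0 ft

Two edge vectors: Well 11→Well 12 = (-191, -373, 73), Well 11→Well 13 = (145, -201, 87).
Normal n = (Well 11→Well 12) × (Well 11→Well 13) = (-17778, 27202, 92476).
So ∂z/∂x = −n_x/n_z = 0.19224 and ∂z/∂y = −n_y/n_z = −0.29415.
Intercept c from Well 11: 155 − 81.32 + 129.43 = 203.11.
At (248, 465): z = 47.7 − 136.8 + 203.11 = 114.0 ft.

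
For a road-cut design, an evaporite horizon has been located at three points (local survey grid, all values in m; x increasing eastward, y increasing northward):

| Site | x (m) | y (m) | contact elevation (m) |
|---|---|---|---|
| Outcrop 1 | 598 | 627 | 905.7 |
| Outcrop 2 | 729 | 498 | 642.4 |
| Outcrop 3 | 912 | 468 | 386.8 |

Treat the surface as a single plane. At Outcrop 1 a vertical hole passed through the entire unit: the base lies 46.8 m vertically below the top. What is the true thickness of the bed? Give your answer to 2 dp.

Let the plane be z = a·x + b·y + c.
Outcrop 2−Outcrop 1: 131a − 129b = −263.3;  Outcrop 3−Outcrop 1: 314a − 159b = −518.9.
Solving gives a = −1.27425, b = 0.74708.
|∇z| = √(a²+b²) = 1.47711, so dip δ = arctan(1.47711) = 55.90°.
True thickness = vertical thickness × cos δ = 46.8 × cos 55.90° = 26.24 m.

26.24 m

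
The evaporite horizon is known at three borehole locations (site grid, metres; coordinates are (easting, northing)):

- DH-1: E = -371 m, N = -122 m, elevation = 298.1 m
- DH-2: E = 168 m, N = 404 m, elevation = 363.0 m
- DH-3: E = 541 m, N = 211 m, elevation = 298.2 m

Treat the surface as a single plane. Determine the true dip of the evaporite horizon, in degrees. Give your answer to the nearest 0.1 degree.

Let the plane be z = a·E + b·N + c.
DH-2−DH-1: 539a + 526b = 64.9;  DH-3−DH-1: 912a + 333b = 0.1.
Solving gives a = −0.07181, b = 0.19697.
Gradient magnitude |∇z| = √(a² + b²) = √(0.00516 + 0.03880) = 0.20965.
True dip = arctan(0.20965) = 11.8°, dipping toward SSE (azimuth ≈ 160°).

11.8°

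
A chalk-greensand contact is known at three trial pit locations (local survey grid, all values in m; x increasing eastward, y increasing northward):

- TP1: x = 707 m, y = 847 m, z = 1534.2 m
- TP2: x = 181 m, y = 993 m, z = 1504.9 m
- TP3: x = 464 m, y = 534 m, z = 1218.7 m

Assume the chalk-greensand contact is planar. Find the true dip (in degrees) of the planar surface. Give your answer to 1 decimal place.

40.0°

Two edge vectors: TP1→TP2 = (-526, 146, -29.3), TP1→TP3 = (-243, -313, -315.5).
Normal n = (TP1→TP2) × (TP1→TP3) = (-55233.9, -158833.1, 200116).
So ∂z/∂x = −n_x/n_z = 0.27601 and ∂z/∂y = −n_y/n_z = 0.79371.
Gradient magnitude |∇z| = √(a² + b²) = √(0.07618 + 0.62997) = 0.84033.
True dip = arctan(0.84033) = 40.0°, dipping toward SSW (azimuth ≈ 199°).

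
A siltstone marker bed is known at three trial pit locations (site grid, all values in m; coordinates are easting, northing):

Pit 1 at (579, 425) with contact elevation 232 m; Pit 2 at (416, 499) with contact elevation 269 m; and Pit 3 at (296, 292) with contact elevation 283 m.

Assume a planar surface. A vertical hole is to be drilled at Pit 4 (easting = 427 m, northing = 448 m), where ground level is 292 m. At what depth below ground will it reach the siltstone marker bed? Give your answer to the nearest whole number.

28 m

Let the plane be z = a·easting + b·northing + c.
Pit 2−Pit 1: −163a + 74b = 37;  Pit 3−Pit 1: −283a − 133b = 51.
Solving gives a = −0.20401, b = 0.05063.
Then c = 232 − a·579 − b·425 = 328.60.
At (427, 448): z_contact = −87.1 + 22.7 + 328.60 = 264.2 m.
Depth below ground = 292 − 264.2 = 28 m.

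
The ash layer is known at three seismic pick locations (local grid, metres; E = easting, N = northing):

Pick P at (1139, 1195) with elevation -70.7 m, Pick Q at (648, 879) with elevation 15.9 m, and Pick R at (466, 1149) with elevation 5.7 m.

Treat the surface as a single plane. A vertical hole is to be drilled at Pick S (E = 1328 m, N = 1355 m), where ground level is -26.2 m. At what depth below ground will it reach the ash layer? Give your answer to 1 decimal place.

Let the plane be z = a·E + b·N + c.
Pick Q−Pick P: −491a − 316b = 86.6;  Pick R−Pick P: −673a − 46b = 76.4.
Solving gives a = −0.106053, b = −0.109265.
Then c = -70.7 − a·1139 − b·1195 = 180.67.
At (1328, 1355): z_contact = −140.84 − 148.05 + 180.67 = -108.23 m.
Depth below ground = -26.2 − (-108.23) = 82.0 m.

82.0 m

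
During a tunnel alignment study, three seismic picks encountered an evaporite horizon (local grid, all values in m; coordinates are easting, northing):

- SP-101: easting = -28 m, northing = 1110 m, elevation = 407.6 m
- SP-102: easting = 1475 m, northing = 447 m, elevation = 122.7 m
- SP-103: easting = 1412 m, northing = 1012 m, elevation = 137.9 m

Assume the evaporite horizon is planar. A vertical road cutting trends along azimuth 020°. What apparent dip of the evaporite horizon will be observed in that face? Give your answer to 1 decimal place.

Let the plane be z = a·easting + b·northing + c.
SP-102−SP-101: 1503a − 663b = −284.9;  SP-103−SP-101: 1440a − 98b = −269.7.
Solving gives a = −0.18688, b = 0.00606.
Unit vector along 020° is (sin 20°, cos 20°) = (0.3420, 0.9397).
Slope in that direction = a·(0.3420) + b·(0.9397) = −0.05822.
Apparent dip = arctan|0.05822| = 3.3° (true dip is 10.6°, so apparent ≤ true as expected).

3.3°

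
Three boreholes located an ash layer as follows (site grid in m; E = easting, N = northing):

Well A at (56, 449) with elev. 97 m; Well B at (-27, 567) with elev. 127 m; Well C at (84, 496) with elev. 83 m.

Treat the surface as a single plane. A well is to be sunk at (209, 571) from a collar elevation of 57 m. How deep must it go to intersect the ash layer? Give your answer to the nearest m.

Let the plane be z = a·E + b·N + c.
Well B−Well A: −83a + 118b = 30;  Well C−Well A: 28a + 47b = −14.
Solving gives a = −0.42498, b = −0.04469.
Then c = 97 − a·56 − b·449 = 140.87.
At (209, 571): z_contact = −88.8 − 25.5 + 140.87 = 26.5 m.
Depth below ground = 57 − 26.5 = 30 m.

30 m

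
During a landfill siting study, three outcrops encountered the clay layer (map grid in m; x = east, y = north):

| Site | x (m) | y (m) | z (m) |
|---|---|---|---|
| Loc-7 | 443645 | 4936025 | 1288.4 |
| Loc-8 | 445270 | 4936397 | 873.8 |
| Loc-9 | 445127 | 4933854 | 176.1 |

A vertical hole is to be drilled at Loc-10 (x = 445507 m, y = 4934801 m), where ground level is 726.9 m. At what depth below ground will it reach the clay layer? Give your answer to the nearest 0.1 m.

396.2 m

Two edge vectors: Loc-7→Loc-8 = (1625, 372, -414.6), Loc-7→Loc-9 = (1482, -2171, -1112.3).
Normal n = (Loc-7→Loc-8) × (Loc-7→Loc-9) = (-1313872.2, 1193050.3, -4079179).
So ∂z/∂x = −n_x/n_z = −0.322092313 and ∂z/∂y = −n_y/n_z = 0.292473142.
Intercept c from Loc-7: 1288.4 + 142894.64 − 1443654.74 = −1299471.70.
At (445507, 4934801): z_contact = −143494.38 + 1443296.75 − 1299471.70 = 330.68 m.
Depth below ground = 726.9 − 330.68 = 396.2 m.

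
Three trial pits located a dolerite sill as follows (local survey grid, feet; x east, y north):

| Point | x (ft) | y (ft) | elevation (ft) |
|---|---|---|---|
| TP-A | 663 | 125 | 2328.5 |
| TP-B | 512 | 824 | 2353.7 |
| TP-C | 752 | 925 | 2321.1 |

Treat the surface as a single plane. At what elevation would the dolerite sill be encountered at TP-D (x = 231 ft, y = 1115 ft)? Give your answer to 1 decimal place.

Let the plane be z = a·x + b·y + c.
TP-B−TP-A: −151a + 699b = 25.2;  TP-C−TP-A: 89a + 800b = −7.4.
Solving gives a = −0.138421, b = 0.006149.
Then c = 2328.5 − a·663 − b·125 = 2419.50.
At (231, 1115): z = −32.0 + 6.9 + 2419.50 = 2394.4 ft.

2394.4 ft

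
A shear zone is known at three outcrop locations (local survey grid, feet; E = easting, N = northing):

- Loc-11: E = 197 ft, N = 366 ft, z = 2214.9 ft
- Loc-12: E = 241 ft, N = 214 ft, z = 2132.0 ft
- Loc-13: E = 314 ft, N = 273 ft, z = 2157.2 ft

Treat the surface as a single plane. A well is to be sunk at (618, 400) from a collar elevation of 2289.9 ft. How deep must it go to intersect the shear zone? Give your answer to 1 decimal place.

89.8 ft

Let the plane be z = a·E + b·N + c.
Loc-12−Loc-11: 44a − 152b = −82.9;  Loc-13−Loc-11: 117a − 93b = −57.7.
Solving gives a = −0.07747, b = 0.52297.
Then c = 2214.9 − a·197 − b·366 = 2038.75.
At (618, 400): z_contact = −47.88 + 209.19 + 2038.75 = 2200.07 ft.
Depth below ground = 2289.9 − 2200.07 = 89.8 ft.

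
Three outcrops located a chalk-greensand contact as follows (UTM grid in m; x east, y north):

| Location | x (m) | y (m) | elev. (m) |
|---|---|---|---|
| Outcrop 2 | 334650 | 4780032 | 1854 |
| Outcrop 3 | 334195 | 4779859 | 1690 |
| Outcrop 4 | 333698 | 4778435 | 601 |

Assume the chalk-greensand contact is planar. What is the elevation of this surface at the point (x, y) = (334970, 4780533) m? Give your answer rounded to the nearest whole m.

Let the plane be z = a·x + b·y + c.
Outcrop 3−Outcrop 2: −455a − 173b = −164;  Outcrop 4−Outcrop 2: −952a − 1597b = −1253.
Solving gives a = 0.08032722, b = 0.73671164.
Then c = 1854 − a·334650 − b·4780032 = −3546532.70.
At (334970, 4780533): z = 26907.2 + 3521874.3 − 3546532.70 = 2248.8 m.

2249 m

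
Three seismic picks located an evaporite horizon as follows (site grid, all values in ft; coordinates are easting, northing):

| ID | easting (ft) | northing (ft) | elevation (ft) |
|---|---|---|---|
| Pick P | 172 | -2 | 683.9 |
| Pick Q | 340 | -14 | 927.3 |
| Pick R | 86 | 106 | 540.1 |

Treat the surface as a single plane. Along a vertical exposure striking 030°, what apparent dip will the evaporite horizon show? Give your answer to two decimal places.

Let the plane be z = a·easting + b·northing + c.
Pick Q−Pick P: 168a − 12b = 243.4;  Pick R−Pick P: −86a + 108b = −143.8.
Solving gives a = 1.43534, b = −0.18852.
Unit vector along 030° is (sin 30°, cos 30°) = (0.5000, 0.8660).
Slope in that direction = a·(0.5000) + b·(0.8660) = 0.55441.
Apparent dip = arctan|0.55441| = 29.00° (true dip is 55.4°, so apparent ≤ true as expected).

29.00°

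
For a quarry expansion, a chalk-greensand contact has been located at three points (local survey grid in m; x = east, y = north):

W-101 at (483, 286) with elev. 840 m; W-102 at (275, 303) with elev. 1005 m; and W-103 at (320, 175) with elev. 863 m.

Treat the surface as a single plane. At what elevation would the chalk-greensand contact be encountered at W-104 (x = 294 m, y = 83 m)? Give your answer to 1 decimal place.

803.1 m

Two edge vectors: W-101→W-102 = (-208, 17, 165), W-101→W-103 = (-163, -111, 23).
Normal n = (W-101→W-102) × (W-101→W-103) = (18706, -22111, 25859).
So ∂z/∂x = −n_x/n_z = −0.72338 and ∂z/∂y = −n_y/n_z = 0.85506.
Intercept c from W-101: 840 + 349.39 − 244.55 = 944.85.
At (294, 83): z = −212.7 + 71.0 + 944.85 = 803.1 m.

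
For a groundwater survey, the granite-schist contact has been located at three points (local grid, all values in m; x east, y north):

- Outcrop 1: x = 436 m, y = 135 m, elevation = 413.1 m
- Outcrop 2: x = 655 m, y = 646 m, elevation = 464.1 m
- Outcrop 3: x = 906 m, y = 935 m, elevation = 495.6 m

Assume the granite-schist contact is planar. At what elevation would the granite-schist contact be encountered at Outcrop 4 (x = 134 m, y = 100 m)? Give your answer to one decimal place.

403.6 m

Let the plane be z = a·x + b·y + c.
Outcrop 2−Outcrop 1: 219a + 511b = 51;  Outcrop 3−Outcrop 1: 470a + 800b = 82.5.
Solving gives a = 0.02089, b = 0.09085.
Then c = 413.1 − a·436 − b·135 = 391.73.
At (134, 100): z = 2.8 + 9.1 + 391.73 = 403.6 m.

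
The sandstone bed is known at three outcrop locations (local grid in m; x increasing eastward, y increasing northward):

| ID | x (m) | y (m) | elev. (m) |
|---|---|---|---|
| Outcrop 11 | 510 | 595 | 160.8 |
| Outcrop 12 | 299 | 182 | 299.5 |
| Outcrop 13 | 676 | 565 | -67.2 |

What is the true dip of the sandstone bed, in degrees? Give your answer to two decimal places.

Let the plane be z = a·x + b·y + c.
Outcrop 12−Outcrop 11: −211a − 413b = 138.7;  Outcrop 13−Outcrop 11: 166a − 30b = −228.
Solving gives a = −1.31296, b = 0.33495.
Gradient magnitude |∇z| = √(a² + b²) = √(1.72387 + 0.11219) = 1.35501.
True dip = arctan(1.35501) = 53.57°, dipping toward ESE (azimuth ≈ 104°).

53.57°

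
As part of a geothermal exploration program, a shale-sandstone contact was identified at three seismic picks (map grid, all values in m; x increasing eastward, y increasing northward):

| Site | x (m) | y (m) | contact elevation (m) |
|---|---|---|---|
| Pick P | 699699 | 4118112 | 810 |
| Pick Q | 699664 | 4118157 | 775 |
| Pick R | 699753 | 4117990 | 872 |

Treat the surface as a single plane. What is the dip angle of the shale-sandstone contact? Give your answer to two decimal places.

Two edge vectors: Pick P→Pick Q = (-35, 45, -35), Pick P→Pick R = (54, -122, 62).
Normal n = (Pick P→Pick Q) × (Pick P→Pick R) = (-1480, 280, 1840).
So ∂z/∂x = −n_x/n_z = 0.80435 and ∂z/∂y = −n_y/n_z = −0.15217.
Gradient magnitude |∇z| = √(a² + b²) = √(0.64698 + 0.02316) = 0.81862.
True dip = arctan(0.81862) = 39.30°, dipping toward W (azimuth ≈ 281°).

39.30°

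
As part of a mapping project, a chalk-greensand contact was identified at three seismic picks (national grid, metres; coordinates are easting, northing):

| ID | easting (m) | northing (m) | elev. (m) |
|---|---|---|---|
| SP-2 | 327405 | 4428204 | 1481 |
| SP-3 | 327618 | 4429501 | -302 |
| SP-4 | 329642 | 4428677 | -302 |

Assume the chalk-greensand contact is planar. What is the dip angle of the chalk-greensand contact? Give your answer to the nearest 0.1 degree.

54.3°

Two edge vectors: SP-2→SP-3 = (213, 1297, -1783), SP-2→SP-4 = (2237, 473, -1783).
Normal n = (SP-2→SP-3) × (SP-2→SP-4) = (-1469192, -3608792, -2800640).
So ∂z/∂easting = −n_x/n_z = −0.52459 and ∂z/∂northing = −n_y/n_z = −1.28856.
Gradient magnitude |∇z| = √(a² + b²) = √(0.27520 + 1.66039) = 1.39125.
True dip = arctan(1.39125) = 54.3°, dipping toward NNE (azimuth ≈ 022°).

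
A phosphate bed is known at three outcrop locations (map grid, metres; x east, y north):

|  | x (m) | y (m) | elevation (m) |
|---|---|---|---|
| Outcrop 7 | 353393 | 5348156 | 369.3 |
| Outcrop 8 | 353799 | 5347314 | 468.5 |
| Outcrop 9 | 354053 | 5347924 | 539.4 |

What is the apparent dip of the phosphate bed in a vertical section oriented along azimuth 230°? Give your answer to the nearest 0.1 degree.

11.6°

Let the plane be z = a·x + b·y + c.
Outcrop 8−Outcrop 7: 406a − 842b = 99.2;  Outcrop 9−Outcrop 7: 660a − 232b = 170.1.
Solving gives a = 0.26046, b = 0.00778.
Unit vector along 230° is (sin 230°, cos 230°) = (-0.7660, -0.6428).
Slope in that direction = a·(-0.7660) + b·(-0.6428) = −0.20452.
Apparent dip = arctan|0.20452| = 11.6° (true dip is 14.6°, so apparent ≤ true as expected).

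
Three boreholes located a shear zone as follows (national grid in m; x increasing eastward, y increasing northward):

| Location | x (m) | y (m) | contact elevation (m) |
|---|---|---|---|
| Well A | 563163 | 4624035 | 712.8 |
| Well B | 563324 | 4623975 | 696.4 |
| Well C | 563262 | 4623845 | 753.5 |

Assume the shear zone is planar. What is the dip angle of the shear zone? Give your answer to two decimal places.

Let the plane be z = a·x + b·y + c.
Well B−Well A: 161a − 60b = −16.4;  Well C−Well A: 99a − 190b = 40.7.
Solving gives a = −0.22548, b = −0.33170.
Gradient magnitude |∇z| = √(a² + b²) = √(0.05084 + 0.11002) = 0.40108.
True dip = arctan(0.40108) = 21.85°, dipping toward NE (azimuth ≈ 034°).

21.85°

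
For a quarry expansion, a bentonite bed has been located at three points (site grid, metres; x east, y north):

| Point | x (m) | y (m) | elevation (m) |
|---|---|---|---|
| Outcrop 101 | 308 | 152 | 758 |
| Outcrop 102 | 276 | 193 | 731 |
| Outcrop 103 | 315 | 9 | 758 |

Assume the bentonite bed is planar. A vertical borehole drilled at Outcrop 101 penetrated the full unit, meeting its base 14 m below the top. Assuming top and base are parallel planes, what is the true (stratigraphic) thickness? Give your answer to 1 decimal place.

Let the plane be z = a·x + b·y + c.
Outcrop 102−Outcrop 101: −32a + 41b = −27;  Outcrop 103−Outcrop 101: 7a − 143b = 0.
Solving gives a = 0.90021, b = 0.04407.
|∇z| = √(a²+b²) = 0.90129, so dip δ = arctan(0.90129) = 42.03°.
True thickness = vertical thickness × cos δ = 14 × cos 42.03° = 10.4 m.

10.4 m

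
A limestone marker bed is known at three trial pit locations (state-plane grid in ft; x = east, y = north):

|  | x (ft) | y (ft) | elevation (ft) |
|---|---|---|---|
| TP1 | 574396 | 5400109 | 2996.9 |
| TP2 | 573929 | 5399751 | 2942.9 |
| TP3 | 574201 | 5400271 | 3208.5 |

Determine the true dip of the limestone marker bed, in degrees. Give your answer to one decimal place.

Let the plane be z = a·x + b·y + c.
TP2−TP1: −467a − 358b = −54;  TP3−TP1: −195a + 162b = 211.6.
Solving gives a = −0.46063, b = 0.75171.
Gradient magnitude |∇z| = √(a² + b²) = √(0.21218 + 0.56507) = 0.88162.
True dip = arctan(0.88162) = 41.4°, dipping toward SSE (azimuth ≈ 149°).

41.4°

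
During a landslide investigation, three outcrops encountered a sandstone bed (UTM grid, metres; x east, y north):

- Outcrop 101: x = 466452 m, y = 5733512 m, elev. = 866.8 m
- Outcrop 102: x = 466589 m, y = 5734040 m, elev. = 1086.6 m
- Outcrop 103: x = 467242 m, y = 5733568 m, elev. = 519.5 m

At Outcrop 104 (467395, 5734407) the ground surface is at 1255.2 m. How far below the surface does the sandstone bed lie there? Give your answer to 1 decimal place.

Two edge vectors: Outcrop 101→Outcrop 102 = (137, 528, 219.8), Outcrop 101→Outcrop 103 = (790, 56, -347.3).
Normal n = (Outcrop 101→Outcrop 102) × (Outcrop 101→Outcrop 103) = (-195683.2, 221222.1, -409448).
So ∂z/∂x = −n_x/n_z = −0.477919540 and ∂z/∂y = −n_y/n_z = 0.540293517.
Intercept c from Outcrop 101: 866.8 + 222926.53 − 3097779.36 = −2873986.04.
At (467395, 5734407): z_contact = −223377.20 + 3098262.93 − 2873986.04 = 899.68 m.
Depth below ground = 1255.2 − 899.68 = 355.5 m.

355.5 m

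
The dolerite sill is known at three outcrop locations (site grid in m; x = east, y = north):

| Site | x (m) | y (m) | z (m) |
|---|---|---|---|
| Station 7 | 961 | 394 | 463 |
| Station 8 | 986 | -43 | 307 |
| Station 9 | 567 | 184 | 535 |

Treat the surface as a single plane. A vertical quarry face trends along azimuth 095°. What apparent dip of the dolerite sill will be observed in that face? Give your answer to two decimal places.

21.30°

Two edge vectors: Station 7→Station 8 = (25, -437, -156), Station 7→Station 9 = (-394, -210, 72).
Normal n = (Station 7→Station 8) × (Station 7→Station 9) = (-64224, 59664, -177428).
So ∂z/∂x = −n_x/n_z = −0.36197 and ∂z/∂y = −n_y/n_z = 0.33627.
Unit vector along 095° is (sin 95°, cos 95°) = (0.9962, -0.0872).
Slope in that direction = a·(0.9962) + b·(-0.0872) = −0.38990.
Apparent dip = arctan|0.38990| = 21.30° (true dip is 26.3°, so apparent ≤ true as expected).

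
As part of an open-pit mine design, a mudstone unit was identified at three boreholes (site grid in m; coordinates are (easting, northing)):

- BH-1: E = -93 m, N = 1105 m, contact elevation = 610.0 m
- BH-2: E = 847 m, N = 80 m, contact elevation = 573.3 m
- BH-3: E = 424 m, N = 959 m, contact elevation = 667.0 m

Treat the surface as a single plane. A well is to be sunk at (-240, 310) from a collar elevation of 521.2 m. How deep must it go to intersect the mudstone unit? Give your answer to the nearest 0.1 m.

Let the plane be z = a·E + b·N + c.
BH-2−BH-1: 940a − 1025b = −36.7;  BH-3−BH-1: 517a − 146b = 57.
Solving gives a = 0.162428, b = 0.184764.
Then c = 610 − a·-93 − b·1105 = 420.94.
At (-240, 310): z_contact = −38.98 + 57.28 + 420.94 = 439.24 m.
Depth below ground = 521.2 − 439.24 = 82.0 m.

82.0 m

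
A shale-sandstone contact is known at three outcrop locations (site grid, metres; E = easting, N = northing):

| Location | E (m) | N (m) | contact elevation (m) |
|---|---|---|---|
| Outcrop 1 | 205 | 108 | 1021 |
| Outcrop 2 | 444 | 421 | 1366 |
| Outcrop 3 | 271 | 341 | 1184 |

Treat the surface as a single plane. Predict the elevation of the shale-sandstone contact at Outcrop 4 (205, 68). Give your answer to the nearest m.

Two edge vectors: Outcrop 1→Outcrop 2 = (239, 313, 345), Outcrop 1→Outcrop 3 = (66, 233, 163).
Normal n = (Outcrop 1→Outcrop 2) × (Outcrop 1→Outcrop 3) = (-29366, -16187, 35029).
So ∂z/∂E = −n_x/n_z = 0.83833 and ∂z/∂N = −n_y/n_z = 0.46210.
Intercept c from Outcrop 1: 1021 − 171.86 − 49.91 = 799.23.
At (205, 68): z = 171.9 + 31.4 + 799.23 = 1002.5 m.

1003 m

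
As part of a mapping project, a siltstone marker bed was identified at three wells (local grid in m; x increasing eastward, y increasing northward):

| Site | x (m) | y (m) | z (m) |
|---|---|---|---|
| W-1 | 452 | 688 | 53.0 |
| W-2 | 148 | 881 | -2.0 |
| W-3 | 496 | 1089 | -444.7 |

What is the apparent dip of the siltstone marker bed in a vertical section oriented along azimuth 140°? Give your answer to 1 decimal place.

Two edge vectors: W-1→W-2 = (-304, 193, -55), W-1→W-3 = (44, 401, -497.7).
Normal n = (W-1→W-2) × (W-1→W-3) = (-74001.1, -153720.8, -130396).
So ∂z/∂x = −n_x/n_z = −0.56751 and ∂z/∂y = −n_y/n_z = −1.17888.
Unit vector along 140° is (sin 140°, cos 140°) = (0.6428, -0.7660).
Slope in that direction = a·(0.6428) + b·(-0.7660) = 0.53828.
Apparent dip = arctan|0.53828| = 28.3° (true dip is 52.6°, so apparent ≤ true as expected).

28.3°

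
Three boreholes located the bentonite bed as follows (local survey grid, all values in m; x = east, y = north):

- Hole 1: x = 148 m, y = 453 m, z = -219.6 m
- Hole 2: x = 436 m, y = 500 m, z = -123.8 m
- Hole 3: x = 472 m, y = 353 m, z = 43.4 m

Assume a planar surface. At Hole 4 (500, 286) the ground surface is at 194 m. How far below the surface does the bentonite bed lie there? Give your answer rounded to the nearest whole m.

69 m

Two edge vectors: Hole 1→Hole 2 = (288, 47, 95.8), Hole 1→Hole 3 = (324, -100, 263).
Normal n = (Hole 1→Hole 2) × (Hole 1→Hole 3) = (21941, -44704.8, -44028).
So ∂z/∂x = −n_x/n_z = 0.49834 and ∂z/∂y = −n_y/n_z = −1.01537.
Intercept c from Hole 1: -219.6 − 73.75 + 459.96 = 166.61.
At (500, 286): z_contact = 249.2 − 290.4 + 166.61 = 125.4 m.
Depth below ground = 194 − 125.4 = 69 m.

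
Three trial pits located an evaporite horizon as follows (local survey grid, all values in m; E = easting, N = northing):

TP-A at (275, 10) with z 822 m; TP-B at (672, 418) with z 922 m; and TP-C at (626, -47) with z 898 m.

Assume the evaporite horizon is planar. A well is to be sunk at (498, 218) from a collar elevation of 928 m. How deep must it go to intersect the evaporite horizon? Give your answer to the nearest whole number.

50 m

Let the plane be z = a·E + b·N + c.
TP-B−TP-A: 397a + 408b = 100;  TP-C−TP-A: 351a − 57b = 76.
Solving gives a = 0.22135, b = 0.02972.
Then c = 822 − a·275 − b·10 = 760.83.
At (498, 218): z_contact = 110.2 + 6.5 + 760.83 = 877.5 m.
Depth below ground = 928 − 877.5 = 50 m.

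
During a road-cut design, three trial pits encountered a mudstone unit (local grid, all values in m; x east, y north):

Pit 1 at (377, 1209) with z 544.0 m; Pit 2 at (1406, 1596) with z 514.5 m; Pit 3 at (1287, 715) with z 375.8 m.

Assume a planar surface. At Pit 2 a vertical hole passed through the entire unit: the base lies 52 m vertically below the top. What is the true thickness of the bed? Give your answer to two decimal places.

Let the plane be z = a·x + b·y + c.
Pit 2−Pit 1: 1029a + 387b = −29.5;  Pit 3−Pit 1: 910a − 494b = −168.2.
Solving gives a = −0.09258, b = 0.16994.
|∇z| = √(a²+b²) = 0.19352, so dip δ = arctan(0.19352) = 10.95°.
True thickness = vertical thickness × cos δ = 52 × cos 10.95° = 51.05 m.

51.05 m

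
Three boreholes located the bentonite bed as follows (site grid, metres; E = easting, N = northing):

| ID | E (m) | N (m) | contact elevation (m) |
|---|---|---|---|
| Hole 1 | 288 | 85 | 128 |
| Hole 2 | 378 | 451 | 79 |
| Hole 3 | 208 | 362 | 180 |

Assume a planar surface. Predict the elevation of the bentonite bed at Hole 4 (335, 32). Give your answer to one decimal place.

99.0 m

Two edge vectors: Hole 1→Hole 2 = (90, 366, -49), Hole 1→Hole 3 = (-80, 277, 52).
Normal n = (Hole 1→Hole 2) × (Hole 1→Hole 3) = (32605, -760, 54210).
So ∂z/∂E = −n_x/n_z = −0.60146 and ∂z/∂N = −n_y/n_z = 0.01402.
Intercept c from Hole 1: 128 + 173.22 − 1.19 = 300.03.
At (335, 32): z = −201.5 + 0.4 + 300.03 = 99.0 m.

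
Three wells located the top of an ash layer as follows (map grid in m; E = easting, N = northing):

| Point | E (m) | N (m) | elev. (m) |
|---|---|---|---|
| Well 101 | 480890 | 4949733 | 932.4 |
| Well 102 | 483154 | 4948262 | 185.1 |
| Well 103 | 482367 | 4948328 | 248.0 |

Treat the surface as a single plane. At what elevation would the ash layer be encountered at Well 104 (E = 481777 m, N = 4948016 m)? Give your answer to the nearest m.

135 m

Two edge vectors: Well 101→Well 102 = (2264, -1471, -747.3), Well 101→Well 103 = (1477, -1405, -684.4).
Normal n = (Well 101→Well 102) × (Well 101→Well 103) = (-43204.1, 445719.5, -1008253).
So ∂z/∂E = −n_x/n_z = −0.04285046 and ∂z/∂N = −n_y/n_z = 0.44207109.
Intercept c from Well 101: 932.4 + 20606.36 − 2188133.85 = −2166595.09.
At (481777, 4948016): z = −20644.4 + 2187374.8 − 2166595.09 = 135.4 m.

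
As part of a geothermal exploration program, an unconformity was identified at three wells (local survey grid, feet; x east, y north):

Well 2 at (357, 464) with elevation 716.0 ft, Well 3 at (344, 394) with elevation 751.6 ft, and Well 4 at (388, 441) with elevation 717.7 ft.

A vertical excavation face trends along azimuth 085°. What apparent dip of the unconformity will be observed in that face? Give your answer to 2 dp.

Let the plane be z = a·x + b·y + c.
Well 3−Well 2: −13a − 70b = 35.6;  Well 4−Well 2: 31a − 23b = 1.7.
Solving gives a = −0.28343, b = −0.45593.
Unit vector along 085° is (sin 85°, cos 85°) = (0.9962, 0.0872).
Slope in that direction = a·(0.9962) + b·(0.0872) = −0.32209.
Apparent dip = arctan|0.32209| = 17.85° (true dip is 28.2°, so apparent ≤ true as expected).

17.85°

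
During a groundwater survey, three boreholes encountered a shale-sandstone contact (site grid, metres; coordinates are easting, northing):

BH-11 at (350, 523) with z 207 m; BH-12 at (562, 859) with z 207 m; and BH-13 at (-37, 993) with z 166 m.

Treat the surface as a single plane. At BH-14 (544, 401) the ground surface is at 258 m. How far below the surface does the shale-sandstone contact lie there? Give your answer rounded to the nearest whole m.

Two edge vectors: BH-11→BH-12 = (212, 336, 0), BH-11→BH-13 = (-387, 470, -41).
Normal n = (BH-11→BH-12) × (BH-11→BH-13) = (-13776, 8692, 229672).
So ∂z/∂easting = −n_x/n_z = 0.05998 and ∂z/∂northing = −n_y/n_z = −0.03785.
Intercept c from BH-11: 207 − 20.99 + 19.79 = 205.80.
At (544, 401): z_contact = 32.6 − 15.2 + 205.80 = 223.3 m.
Depth below ground = 258 − 223.3 = 35 m.

35 m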